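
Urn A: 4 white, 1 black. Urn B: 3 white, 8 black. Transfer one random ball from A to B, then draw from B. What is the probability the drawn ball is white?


P(transfer white) = 4/5; P(transfer black) = 1/5
If white transferred: Urn II has 4 white of 12, so P(white|white moved) = 1/3
If black transferred: Urn II has 3 white of 12, so P(white|black moved) = 1/4
By total probability: P(white) = 4/5*1/3 + 1/5*1/4 = 19/60

19/60


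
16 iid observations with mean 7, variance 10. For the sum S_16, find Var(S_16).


By independence, Var(S_n) = n*Var(X_1) = 16*10 = 160

160


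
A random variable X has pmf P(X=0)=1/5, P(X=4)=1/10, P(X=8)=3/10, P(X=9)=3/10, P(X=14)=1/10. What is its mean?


E[X] = sum(x * P(x))
= 0*1/5 + 4*1/10 + 8*3/10 + 9*3/10 + 14*1/10
= 69/10

69/10


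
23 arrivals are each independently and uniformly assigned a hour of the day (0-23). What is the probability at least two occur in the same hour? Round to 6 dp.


P(all different) = prod((24-i)/24 for i=0..22) = 0.000000
P(at least one match) = 1 - 0.000000 = 1.000000

1.000000


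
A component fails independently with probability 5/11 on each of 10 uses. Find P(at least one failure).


P(at least one) = 1 - P(none)
P(none) = (1 - 5/11)^10 = (6/11)^10 = 60466176/25937424601
P(at least one) = 1 - 60466176/25937424601 = 25876958425/25937424601

25876958425/25937424601


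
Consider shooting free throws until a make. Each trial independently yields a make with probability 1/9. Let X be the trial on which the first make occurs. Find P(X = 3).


P(X=3) = (1-p)^2 * p = (8/9)^2 * 1/9
= 64/81 * 1/9 = 64/729

64/729


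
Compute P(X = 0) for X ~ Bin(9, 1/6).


P(X=0) = C(9,0) * p^0 * (1-p)^9
= 1 * 1 * 1953125/10077696
= 1953125/10077696

1953125/10077696


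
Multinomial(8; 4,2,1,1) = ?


8! = 40320
Denominator: 4!=24 * 2!=2 * 1!=1 * 1!=1
Coefficient = 40320 / 48 = 840

840


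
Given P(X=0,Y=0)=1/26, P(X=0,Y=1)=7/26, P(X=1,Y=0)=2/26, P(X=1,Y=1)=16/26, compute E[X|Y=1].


P(Y=1) = 23/26
E[X|Y=1] = (0*7 + 1*16)/23 = 16/23

16/23


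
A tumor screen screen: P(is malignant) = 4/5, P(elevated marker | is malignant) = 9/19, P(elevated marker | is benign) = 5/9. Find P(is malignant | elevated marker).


P(A) = P(A|B)P(B) + P(A|B')P(B') = 9/19*4/5 + 5/9*1/5 = 419/855
P(B|A) = P(A|B)P(B)/P(A) = (36/95)/(419/855) = 324/419

324/419


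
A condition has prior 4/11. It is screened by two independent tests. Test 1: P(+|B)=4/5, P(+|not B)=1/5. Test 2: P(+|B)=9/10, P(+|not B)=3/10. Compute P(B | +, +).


After test 1: P(+) = 4/5*4/11 + 1/5*7/11 = 23/55
P(B|+) = (16/55)/(23/55) = 16/23
After test 2 (use post1 as new prior): P(+) = 9/10*16/23 + 3/10*7/23 = 33/46
P(B|+,+) = (72/115)/(33/46) = 48/55

48/55


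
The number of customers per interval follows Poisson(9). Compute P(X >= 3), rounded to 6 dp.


P(X>=3) = 1 - P(X<=2) = 1 - (e^(-9)*9^0/0! + e^(-9)*9^1/1! + e^(-9)*9^2/2!)
≈ 1 - (0.0001234098 + 0.0011106882 + 0.0049980971)
= 1 - 0.0062321951 = 0.9937678049
≈ 0.993768

0.993768


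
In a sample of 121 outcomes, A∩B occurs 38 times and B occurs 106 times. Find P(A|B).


P(A|B) = P(A∩B)/P(B) = (38/121)/(106/121) = 38/106 = 19/53

19/53


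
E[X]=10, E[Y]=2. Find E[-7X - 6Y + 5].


E[-7X - 6Y + 5] = -7*E[X] - 6*E[Y] + 5
= (-7)*(10) + (-6)*(2) + (5)
= -70 - 12 + 5 = -77

-77


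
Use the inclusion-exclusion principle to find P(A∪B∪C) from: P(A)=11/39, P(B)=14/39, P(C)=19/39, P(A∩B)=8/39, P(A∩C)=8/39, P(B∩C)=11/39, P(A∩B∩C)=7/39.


P(A∪B∪C) = P(A)+P(B)+P(C) - P(AB)-P(AC)-P(BC) + P(ABC)
= 11/39+14/39+19/39 - 8/39-8/39-11/39 + 7/39
= 8/13

8/13


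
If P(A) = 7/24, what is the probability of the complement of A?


P(A') = 1 - P(A) = 1 - 7/24 = 17/24

17/24


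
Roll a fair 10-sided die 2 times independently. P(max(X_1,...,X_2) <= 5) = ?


P(max <= 5) = P(all X_i <= 5) = (P(X_1 <= 5))^2
= (5/10)^2 = (1/2)^2 = 1/4

1/4


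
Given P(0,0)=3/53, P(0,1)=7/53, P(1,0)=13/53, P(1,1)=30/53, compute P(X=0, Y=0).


Read from table: P(X=0, Y=0) = 3/53

3/53


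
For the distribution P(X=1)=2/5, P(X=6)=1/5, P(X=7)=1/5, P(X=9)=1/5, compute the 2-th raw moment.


E[X^2] = sum(x^2 * P(x))
= 1*2/5 + 36*1/5 + 49*1/5 + 81*1/5
= 168/5

168/5


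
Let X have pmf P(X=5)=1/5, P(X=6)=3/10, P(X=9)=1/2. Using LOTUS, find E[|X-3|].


E[|X-3|] = sum(g(x)*P(x))
= 2*1/5 + 3*3/10 + 6*1/2
= 43/10

43/10


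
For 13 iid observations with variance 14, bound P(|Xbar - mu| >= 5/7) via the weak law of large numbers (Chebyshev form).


Var(Xbar) = Var(X)/n = 14/13
Chebyshev: P(|Xbar-mu| >= 5/7) <= Var(Xbar)/(5/7)^2 = (14/13)/(25/49) = 686/325
Bound exceeds 1, so trivial bound: 1

1


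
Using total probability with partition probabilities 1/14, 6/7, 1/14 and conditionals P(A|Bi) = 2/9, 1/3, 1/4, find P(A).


P(A) = P(A|B1)P(B1) + P(A|B2)P(B2) + P(A|B3)P(B3)
= 2/9*1/14 + 1/3*6/7 + 1/4*1/14
= 1/63 + 2/7 + 1/56 = 23/72

23/72


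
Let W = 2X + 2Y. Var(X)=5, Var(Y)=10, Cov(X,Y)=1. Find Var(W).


Var(2X + 2Y) = 2^2*Var(X) + 2^2*Var(Y) + 2*2*2*Cov(X,Y)
= 4*5 + 4*10 + 8*1
= 20 + 40 + 8 = 68

68


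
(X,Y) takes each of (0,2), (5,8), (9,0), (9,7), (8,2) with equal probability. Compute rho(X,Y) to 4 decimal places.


Cov(X,Y) = 0.2400, Var(X) = 11.7600, Var(Y) = 9.7600
rho = Cov/(sqrt(VarX)*sqrt(VarY)) = 0.0224

0.0224


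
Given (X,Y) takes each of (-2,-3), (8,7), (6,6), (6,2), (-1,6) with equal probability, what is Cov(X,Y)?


E[X]=17/5, E[Y]=18/5, E[XY]=104/5
Cov(X,Y) = E[XY] - E[X]E[Y] = 104/5 - 17/5*18/5 = 214/25

214/25


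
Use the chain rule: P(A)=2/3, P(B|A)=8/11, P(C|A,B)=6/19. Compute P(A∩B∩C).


P(A∩B∩C) = P(A) * P(B|A) * P(C|A∩B)
= 2/3 * 8/11 * 6/19
= 16/33 * 6/19 = 32/209

32/209


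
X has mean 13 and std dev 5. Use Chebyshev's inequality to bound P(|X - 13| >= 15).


k = 15/5 = 3
Chebyshev: P(|X-mu| >= k*sigma) <= 1/k^2 = 1/3^2 = 1/9

1/9


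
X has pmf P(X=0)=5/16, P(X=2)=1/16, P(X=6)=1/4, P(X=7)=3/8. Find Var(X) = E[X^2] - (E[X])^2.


E[X] = 17/4, E[X^2] = 221/8
Var(X) = E[X^2] - (E[X])^2 = 221/8 - (17/4)^2 = 153/16

153/16


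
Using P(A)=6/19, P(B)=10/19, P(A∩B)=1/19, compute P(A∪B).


P(A∪B) = P(A) + P(B) - P(A∩B)
= 6/19 + 10/19 - 1/19 = 15/19

15/19


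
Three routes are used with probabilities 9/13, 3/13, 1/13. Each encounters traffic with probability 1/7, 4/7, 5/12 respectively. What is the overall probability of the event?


P(A) = P(A|B1)P(B1) + P(A|B2)P(B2) + P(A|B3)P(B3)
= 1/7*9/13 + 4/7*3/13 + 5/12*1/13
= 9/91 + 12/91 + 5/156 = 41/156

41/156


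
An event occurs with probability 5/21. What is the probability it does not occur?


P(A') = 1 - P(A) = 1 - 5/21 = 16/21

16/21


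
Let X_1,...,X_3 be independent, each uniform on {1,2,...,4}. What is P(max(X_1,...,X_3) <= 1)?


P(max <= 1) = P(all X_i <= 1) = (P(X_1 <= 1))^3
= (1/4)^3 = 1/64

1/64


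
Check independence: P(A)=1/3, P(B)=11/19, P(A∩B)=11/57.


P(A)*P(B) = 1/3*11/19 = 11/57
P(A∩B) = 11/57, which equals P(A)P(B), so independent

Yes, A and B are independent


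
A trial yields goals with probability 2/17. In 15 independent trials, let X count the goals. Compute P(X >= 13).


P(X>=13) = P(X=13) + P(X=14) + P(X=15)
= 193536000/2862423051509815793 + 3686400/2862423051509815793 + 32768/2862423051509815793
= 197255168/2862423051509815793

197255168/2862423051509815793


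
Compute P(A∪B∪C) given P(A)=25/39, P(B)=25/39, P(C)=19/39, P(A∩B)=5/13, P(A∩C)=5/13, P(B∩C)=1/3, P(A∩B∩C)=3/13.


P(A∪B∪C) = P(A)+P(B)+P(C) - P(AB)-P(AC)-P(BC) + P(ABC)
= 25/39+25/39+19/39 - 5/13-5/13-1/3 + 3/13
= 35/39

35/39


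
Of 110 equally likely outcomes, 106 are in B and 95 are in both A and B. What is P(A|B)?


P(A|B) = P(A∩B)/P(B) = (95/110)/(106/110) = 95/106

95/106


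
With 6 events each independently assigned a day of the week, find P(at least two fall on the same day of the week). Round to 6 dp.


P(all different) = prod((7-i)/7 for i=0..5) = 0.042839
P(at least one match) = 1 - 0.042839 = 0.957161

0.957161


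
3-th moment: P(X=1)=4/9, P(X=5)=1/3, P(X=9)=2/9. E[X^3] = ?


E[X^3] = sum(x^3 * P(x))
= 1*4/9 + 125*1/3 + 729*2/9
= 1837/9

1837/9


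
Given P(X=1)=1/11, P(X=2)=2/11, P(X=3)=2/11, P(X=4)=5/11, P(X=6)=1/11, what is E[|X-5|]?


E[|X-5|] = sum(g(x)*P(x))
= 4*1/11 + 3*2/11 + 2*2/11 + 1*5/11 + 1*1/11
= 20/11

20/11


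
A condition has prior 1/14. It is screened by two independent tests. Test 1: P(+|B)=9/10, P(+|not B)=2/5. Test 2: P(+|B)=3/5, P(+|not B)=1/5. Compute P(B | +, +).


After test 1: P(+) = 9/10*1/14 + 2/5*13/14 = 61/140
P(B|+) = (9/140)/(61/140) = 9/61
After test 2 (use post1 as new prior): P(+) = 3/5*9/61 + 1/5*52/61 = 79/305
P(B|+,+) = (27/305)/(79/305) = 27/79

27/79


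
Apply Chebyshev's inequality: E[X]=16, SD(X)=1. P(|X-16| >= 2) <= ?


k = 2/1 = 2
Chebyshev: P(|X-mu| >= k*sigma) <= 1/k^2 = 1/2^2 = 1/4

1/4


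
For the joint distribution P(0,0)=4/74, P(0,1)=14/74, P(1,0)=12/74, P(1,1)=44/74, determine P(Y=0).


P(Y=0) = P(0,0)+P(1,0) = 4/74 + 12/74 = 16/74 = 8/37

8/37


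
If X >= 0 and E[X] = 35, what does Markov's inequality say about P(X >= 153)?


Markov: P(X >= a) <= E[X]/a
P(X >= 153) <= 35/153

35/153


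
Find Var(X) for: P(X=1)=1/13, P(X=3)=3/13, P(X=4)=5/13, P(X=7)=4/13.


E[X] = 58/13, E[X^2] = 304/13
Var(X) = E[X^2] - (E[X])^2 = 304/13 - (58/13)^2 = 588/169

588/169


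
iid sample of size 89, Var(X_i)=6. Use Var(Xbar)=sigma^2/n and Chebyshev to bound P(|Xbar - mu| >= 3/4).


Var(Xbar) = Var(X)/n = 6/89
Chebyshev: P(|Xbar-mu| >= 3/4) <= Var(Xbar)/(3/4)^2 = (6/89)/(9/16) = 32/267

32/267


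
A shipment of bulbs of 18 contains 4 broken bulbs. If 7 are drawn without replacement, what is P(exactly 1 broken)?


P(X=1) = C(4,1)*C(14,6) / C(18,7)
= 4*3003 / 31824
= 12012/31824 = 77/204

77/204


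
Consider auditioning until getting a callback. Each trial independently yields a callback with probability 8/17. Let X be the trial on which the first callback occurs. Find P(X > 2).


P(X > 2) = P(first 2 trials all fail) = (1-p)^2 = (9/17)^2 = 81/289

81/289


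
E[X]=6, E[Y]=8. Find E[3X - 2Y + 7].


E[3X - 2Y + 7] = 3*E[X] - 2*E[Y] + 7
= (3)*(6) + (-2)*(8) + (7)
= 18 - 16 + 7 = 9

9


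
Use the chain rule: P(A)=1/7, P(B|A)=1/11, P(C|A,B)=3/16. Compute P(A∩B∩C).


P(A∩B∩C) = P(A) * P(B|A) * P(C|A∩B)
= 1/7 * 1/11 * 3/16
= 1/77 * 3/16 = 3/1232

3/1232


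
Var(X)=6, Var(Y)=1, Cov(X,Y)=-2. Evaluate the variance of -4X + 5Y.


Var(-4X + 5Y) = (-4)^2*Var(X) + 5^2*Var(Y) + 2*(-4)*5*Cov(X,Y)
= 16*6 + 25*1 - 40*(-2)
= 96 + 25 + 80 = 201

201


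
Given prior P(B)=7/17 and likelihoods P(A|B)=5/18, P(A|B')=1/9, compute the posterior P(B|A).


P(A) = P(A|B)P(B) + P(A|B')P(B') = 5/18*7/17 + 1/9*10/17 = 55/306
P(B|A) = P(A|B)P(B)/P(A) = (35/306)/(55/306) = 7/11

7/11


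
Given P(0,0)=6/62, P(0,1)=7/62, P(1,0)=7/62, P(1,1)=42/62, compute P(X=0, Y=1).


Read from table: P(X=0, Y=1) = 7/62

7/62


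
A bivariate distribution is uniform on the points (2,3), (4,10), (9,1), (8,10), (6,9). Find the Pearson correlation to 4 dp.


Cov(X,Y) = -0.4800, Var(X) = 6.5600, Var(Y) = 14.6400
rho = Cov/(sqrt(VarX)*sqrt(VarY)) = -0.0490

-0.0490


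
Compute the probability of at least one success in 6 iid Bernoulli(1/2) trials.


P(at least one) = 1 - P(none)
P(none) = (1 - 1/2)^6 = (1/2)^6 = 1/64
P(at least one) = 1 - 1/64 = 63/64

63/64


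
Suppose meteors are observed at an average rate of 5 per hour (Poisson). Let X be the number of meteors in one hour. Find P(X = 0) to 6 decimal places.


P(X=0) = e^(-5) * 5^0 / 0!
≈ 0.006737946999 * 1 / 1
≈ 0.006738

0.006738


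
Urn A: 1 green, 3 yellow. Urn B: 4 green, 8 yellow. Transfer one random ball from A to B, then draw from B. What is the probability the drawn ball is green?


P(transfer green) = 1/4; P(transfer yellow) = 3/4
If green transferred: Urn II has 5 green of 13, so P(green|green moved) = 5/13
If yellow transferred: Urn II has 4 green of 13, so P(green|yellow moved) = 4/13
By total probability: P(green) = 1/4*5/13 + 3/4*4/13 = 17/52

17/52


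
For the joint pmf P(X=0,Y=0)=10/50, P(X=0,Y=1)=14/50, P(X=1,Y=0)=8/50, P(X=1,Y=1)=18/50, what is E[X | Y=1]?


P(Y=1) = 32/50
E[X|Y=1] = (0*14 + 1*18)/32 = 18/32 = 9/16

9/16


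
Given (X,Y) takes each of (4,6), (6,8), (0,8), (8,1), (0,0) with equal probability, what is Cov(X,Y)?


E[X]=18/5, E[Y]=23/5, E[XY]=16
Cov(X,Y) = E[XY] - E[X]E[Y] = 16 - 18/5*23/5 = -14/25

-14/25


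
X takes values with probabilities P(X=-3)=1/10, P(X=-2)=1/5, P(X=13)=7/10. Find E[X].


E[X] = sum(x * P(x))
= -3*1/10 - 2*1/5 + 13*7/10
= 42/5

42/5


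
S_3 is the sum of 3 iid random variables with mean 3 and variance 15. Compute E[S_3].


E[S_n] = n*E[X_1] = 3*3 = 9

9


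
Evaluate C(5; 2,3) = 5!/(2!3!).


5! = 120
Denominator: 2!=2 * 3!=6
Coefficient = 120 / 12 = 10

10


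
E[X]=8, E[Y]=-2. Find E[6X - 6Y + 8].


E[6X - 6Y + 8] = 6*E[X] - 6*E[Y] + 8
= (6)*(8) + (-6)*(-2) + (8)
= 48 + 12 + 8 = 68

68


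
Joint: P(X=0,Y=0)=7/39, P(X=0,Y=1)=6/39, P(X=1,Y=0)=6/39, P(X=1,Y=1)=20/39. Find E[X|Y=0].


P(Y=0) = 13/39
E[X|Y=0] = (0*7 + 1*6)/13 = 6/13

6/13


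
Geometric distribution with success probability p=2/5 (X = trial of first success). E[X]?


For geometric (trials until first success), E[X] = 1/p = 1/(2/5) = 5/2

5/2


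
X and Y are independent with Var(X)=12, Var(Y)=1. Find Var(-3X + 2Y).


Independence => Cov(X,Y)=0
Var(-3X + 2Y) = (-3)^2*Var(X) + 2^2*Var(Y)
= 9*12 + 4*1 = 112

112


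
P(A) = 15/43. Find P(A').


P(A') = 1 - P(A) = 1 - 15/43 = 28/43

28/43


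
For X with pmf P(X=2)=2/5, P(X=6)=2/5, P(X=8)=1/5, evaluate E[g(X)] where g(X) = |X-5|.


E[|X-5|] = sum(g(x)*P(x))
= 3*2/5 + 1*2/5 + 3*1/5
= 11/5

11/5


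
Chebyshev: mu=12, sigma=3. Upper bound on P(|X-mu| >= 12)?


k = 12/3 = 4
Chebyshev: P(|X-mu| >= k*sigma) <= 1/k^2 = 1/4^2 = 1/16

1/16


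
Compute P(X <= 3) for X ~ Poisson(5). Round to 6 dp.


P(X<=3) = e^(-5)*5^0/0! + e^(-5)*5^1/1! + e^(-5)*5^2/2! + e^(-5)*5^3/3!
≈ 0.0067379470 + 0.0336897350 + 0.0842243375 + 0.1403738958
= 0.2650259153
≈ 0.265026

0.265026


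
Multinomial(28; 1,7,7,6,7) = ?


28! = 304888344611713860501504000000
Denominator: 1!=1 * 7!=5040 * 7!=5040 * 6!=720 * 7!=5040
Coefficient = 304888344611713860501504000000 / 92177326080000 = 3307628432908800

3307628432908800


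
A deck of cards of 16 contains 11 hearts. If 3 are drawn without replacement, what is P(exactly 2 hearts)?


P(X=2) = C(11,2)*C(5,1) / C(16,3)
= 55*5 / 560
= 275/560 = 55/112

55/112


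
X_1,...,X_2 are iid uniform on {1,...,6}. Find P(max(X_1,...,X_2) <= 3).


P(max <= 3) = P(all X_i <= 3) = (P(X_1 <= 3))^2
= (3/6)^2 = (1/2)^2 = 1/4

1/4


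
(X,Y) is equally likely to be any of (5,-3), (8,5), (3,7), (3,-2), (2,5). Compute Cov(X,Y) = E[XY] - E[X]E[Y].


E[X]=21/5, E[Y]=12/5, E[XY]=10
Cov(X,Y) = E[XY] - E[X]E[Y] = 10 - 21/5*12/5 = -2/25

-2/25


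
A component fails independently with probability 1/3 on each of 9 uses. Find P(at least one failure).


P(at least one) = 1 - P(none)
P(none) = (1 - 1/3)^9 = (2/3)^9 = 512/19683
P(at least one) = 1 - 512/19683 = 19171/19683

19171/19683


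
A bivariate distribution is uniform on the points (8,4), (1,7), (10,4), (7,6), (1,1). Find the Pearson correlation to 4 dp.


Cov(X,Y) = 0.6400, Var(X) = 13.8400, Var(Y) = 4.2400
rho = Cov/(sqrt(VarX)*sqrt(VarY)) = 0.0835

0.0835


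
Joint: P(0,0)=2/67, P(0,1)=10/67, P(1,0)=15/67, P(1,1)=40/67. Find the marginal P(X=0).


P(X=0) = P(0,0)+P(0,1) = 2/67 + 10/67 = 12/67

12/67


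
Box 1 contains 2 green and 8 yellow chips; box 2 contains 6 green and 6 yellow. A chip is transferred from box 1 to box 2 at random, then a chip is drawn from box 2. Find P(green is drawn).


P(transfer green) = 2/10 = 1/5; P(transfer yellow) = 4/5
If green transferred: Urn II has 7 green of 13, so P(green|green moved) = 7/13
If yellow transferred: Urn II has 6 green of 13, so P(green|yellow moved) = 6/13
By total probability: P(green) = 1/5*7/13 + 4/5*6/13 = 31/65

31/65


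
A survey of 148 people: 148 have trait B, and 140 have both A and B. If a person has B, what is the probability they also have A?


P(A|B) = P(A∩B)/P(B) = (140/148)/(148/148) = 140/148 = 35/37

35/37


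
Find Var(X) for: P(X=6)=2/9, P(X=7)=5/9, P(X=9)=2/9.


E[X] = 65/9, E[X^2] = 479/9
Var(X) = E[X^2] - (E[X])^2 = 479/9 - (65/9)^2 = 86/81

86/81


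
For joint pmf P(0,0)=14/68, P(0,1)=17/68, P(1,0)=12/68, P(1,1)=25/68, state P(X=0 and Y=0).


Read from table: P(X=0, Y=0) = 14/68 = 7/34

7/34


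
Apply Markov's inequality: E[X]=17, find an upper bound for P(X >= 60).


Markov: P(X >= a) <= E[X]/a
P(X >= 60) <= 17/60

17/60


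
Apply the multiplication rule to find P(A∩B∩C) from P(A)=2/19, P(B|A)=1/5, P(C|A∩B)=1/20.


P(A∩B∩C) = P(A) * P(B|A) * P(C|A∩B)
= 2/19 * 1/5 * 1/20
= 2/95 * 1/20 = 1/950

1/950


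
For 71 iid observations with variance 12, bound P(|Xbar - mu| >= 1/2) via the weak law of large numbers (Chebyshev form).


Var(Xbar) = Var(X)/n = 12/71
Chebyshev: P(|Xbar-mu| >= 1/2) <= Var(Xbar)/(1/2)^2 = (12/71)/(1/4) = 48/71

48/71


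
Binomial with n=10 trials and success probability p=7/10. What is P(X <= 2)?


P(X<=2) = P(X=0) + P(X=1) + P(X=2)
= 59049/10000000000 + 137781/1000000000 + 2893401/2000000000
= 1987983/1250000000

1987983/1250000000


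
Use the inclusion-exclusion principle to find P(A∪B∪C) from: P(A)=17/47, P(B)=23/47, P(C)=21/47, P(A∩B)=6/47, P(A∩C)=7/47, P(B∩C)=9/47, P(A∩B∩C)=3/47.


P(A∪B∪C) = P(A)+P(B)+P(C) - P(AB)-P(AC)-P(BC) + P(ABC)
= 17/47+23/47+21/47 - 6/47-7/47-9/47 + 3/47
= 42/47

42/47


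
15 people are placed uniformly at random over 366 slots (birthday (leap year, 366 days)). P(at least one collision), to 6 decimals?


P(all different) = prod((366-i)/366 for i=0..14) = 0.747702
P(at least one match) = 1 - 0.747702 = 0.252298

0.252298


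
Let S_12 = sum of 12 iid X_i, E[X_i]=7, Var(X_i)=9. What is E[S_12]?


E[S_n] = n*E[X_1] = 12*7 = 84

84


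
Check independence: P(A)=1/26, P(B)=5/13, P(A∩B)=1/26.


P(A)*P(B) = 1/26*5/13 = 5/338
P(A∩B) = 1/26 != 5/338, so not independent

No, A and B are not independent


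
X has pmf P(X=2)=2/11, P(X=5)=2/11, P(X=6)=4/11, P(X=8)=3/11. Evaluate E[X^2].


E[X^2] = sum(x^2 * P(x))
= 4*2/11 + 25*2/11 + 36*4/11 + 64*3/11
= 394/11

394/11


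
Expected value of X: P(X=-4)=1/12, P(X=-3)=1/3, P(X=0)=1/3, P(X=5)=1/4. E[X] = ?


E[X] = sum(x * P(x))
= -4*1/12 - 3*1/3 + 0*1/3 + 5*1/4
= -1/12

-1/12


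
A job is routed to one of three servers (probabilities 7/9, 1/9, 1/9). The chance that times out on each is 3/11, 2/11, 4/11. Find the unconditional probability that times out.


P(A) = P(A|B1)P(B1) + P(A|B2)P(B2) + P(A|B3)P(B3)
= 3/11*7/9 + 2/11*1/9 + 4/11*1/9
= 7/33 + 2/99 + 4/99 = 3/11

3/11


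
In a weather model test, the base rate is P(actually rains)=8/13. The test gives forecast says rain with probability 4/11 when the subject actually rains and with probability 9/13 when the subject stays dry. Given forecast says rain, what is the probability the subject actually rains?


P(A) = P(A|B)P(B) + P(A|B')P(B') = 4/11*8/13 + 9/13*5/13 = 911/1859
P(B|A) = P(A|B)P(B)/P(A) = (32/143)/(911/1859) = 416/911

416/911


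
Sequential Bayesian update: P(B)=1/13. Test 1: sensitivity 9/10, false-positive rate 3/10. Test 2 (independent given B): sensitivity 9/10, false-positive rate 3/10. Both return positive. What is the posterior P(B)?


After test 1: P(+) = 9/10*1/13 + 3/10*12/13 = 9/26
P(B|+) = (9/130)/(9/26) = 1/5
After test 2 (use post1 as new prior): P(+) = 9/10*1/5 + 3/10*4/5 = 21/50
P(B|+,+) = (9/50)/(21/50) = 3/7

3/7


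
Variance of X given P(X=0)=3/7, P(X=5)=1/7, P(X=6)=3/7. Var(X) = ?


E[X] = 23/7, E[X^2] = 19
Var(X) = E[X^2] - (E[X])^2 = 19 - (23/7)^2 = 402/49

402/49


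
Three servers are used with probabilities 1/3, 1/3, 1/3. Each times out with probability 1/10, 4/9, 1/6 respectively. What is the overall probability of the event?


P(A) = P(A|B1)P(B1) + P(A|B2)P(B2) + P(A|B3)P(B3)
= 1/10*1/3 + 4/9*1/3 + 1/6*1/3
= 1/30 + 4/27 + 1/18 = 32/135

32/135


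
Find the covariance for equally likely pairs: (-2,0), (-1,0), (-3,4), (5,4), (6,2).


E[X]=1, E[Y]=2, E[XY]=4
Cov(X,Y) = E[XY] - E[X]E[Y] = 4 - 1*2 = 2

2


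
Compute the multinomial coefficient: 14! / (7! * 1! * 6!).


14! = 87178291200
Denominator: 7!=5040 * 1!=1 * 6!=720
Coefficient = 87178291200 / 3628800 = 24024

24024


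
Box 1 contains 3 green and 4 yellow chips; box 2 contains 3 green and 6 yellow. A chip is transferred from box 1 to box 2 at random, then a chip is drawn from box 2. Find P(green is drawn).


P(transfer green) = 3/7; P(transfer yellow) = 4/7
If green transferred: Urn II has 4 green of 10, so P(green|green moved) = 2/5
If yellow transferred: Urn II has 3 green of 10, so P(green|yellow moved) = 3/10
By total probability: P(green) = 3/7*2/5 + 4/7*3/10 = 12/35

12/35


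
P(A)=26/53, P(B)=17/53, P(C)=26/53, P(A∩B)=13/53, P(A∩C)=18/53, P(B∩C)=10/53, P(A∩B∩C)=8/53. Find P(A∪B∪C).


P(A∪B∪C) = P(A)+P(B)+P(C) - P(AB)-P(AC)-P(BC) + P(ABC)
= 26/53+17/53+26/53 - 13/53-18/53-10/53 + 8/53
= 36/53

36/53


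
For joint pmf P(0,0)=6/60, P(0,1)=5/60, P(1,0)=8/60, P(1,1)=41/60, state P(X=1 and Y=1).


Read from table: P(X=1, Y=1) = 41/60

41/60


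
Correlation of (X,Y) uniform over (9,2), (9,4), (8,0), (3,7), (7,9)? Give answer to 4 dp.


Cov(X,Y) = -4.0800, Var(X) = 4.9600, Var(Y) = 10.6400
rho = Cov/(sqrt(VarX)*sqrt(VarY)) = -0.5616

-0.5616


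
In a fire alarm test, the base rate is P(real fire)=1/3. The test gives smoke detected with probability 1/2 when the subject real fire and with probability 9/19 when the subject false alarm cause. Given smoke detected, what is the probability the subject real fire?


P(A) = P(A|B)P(B) + P(A|B')P(B') = 1/2*1/3 + 9/19*2/3 = 55/114
P(B|A) = P(A|B)P(B)/P(A) = (1/6)/(55/114) = 19/55

19/55


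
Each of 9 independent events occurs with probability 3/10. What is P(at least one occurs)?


P(at least one) = 1 - P(none)
P(none) = (1 - 3/10)^9 = (7/10)^9 = 40353607/1000000000
P(at least one) = 1 - 40353607/1000000000 = 959646393/1000000000

959646393/1000000000


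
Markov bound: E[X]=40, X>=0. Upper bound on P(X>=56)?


Markov: P(X >= a) <= E[X]/a
P(X >= 56) <= 40/56 = 5/7

5/7


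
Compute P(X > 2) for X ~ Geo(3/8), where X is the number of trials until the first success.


P(X > 2) = P(first 2 trials all fail) = (1-p)^2 = (5/8)^2 = 25/64

25/64


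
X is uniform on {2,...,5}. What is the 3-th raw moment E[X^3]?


E[X^3] = (1/4) * sum(x^3 for x=2..5)
= 224/4 = 56

56


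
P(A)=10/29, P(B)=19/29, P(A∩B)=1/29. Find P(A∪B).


P(A∪B) = P(A) + P(B) - P(A∩B)
= 10/29 + 19/29 - 1/29 = 28/29

28/29


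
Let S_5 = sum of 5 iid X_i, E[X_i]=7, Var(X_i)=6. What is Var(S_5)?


By independence, Var(S_n) = n*Var(X_1) = 5*6 = 30

30


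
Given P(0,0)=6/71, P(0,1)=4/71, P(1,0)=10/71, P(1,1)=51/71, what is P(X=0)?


P(X=0) = P(0,0)+P(0,1) = 6/71 + 4/71 = 10/71

10/71


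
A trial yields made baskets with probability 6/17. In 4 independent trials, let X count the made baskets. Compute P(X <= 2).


P(X<=2) = P(X=0) + P(X=1) + P(X=2)
= 14641/83521 + 31944/83521 + 26136/83521
= 72721/83521

72721/83521


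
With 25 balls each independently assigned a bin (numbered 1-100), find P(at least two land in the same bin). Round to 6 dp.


P(all different) = prod((100-i)/100 for i=0..24) = 0.037618
P(at least one match) = 1 - 0.037618 = 0.962382

0.962382


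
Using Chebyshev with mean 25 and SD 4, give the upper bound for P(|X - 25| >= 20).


k = 20/4 = 5
Chebyshev: P(|X-mu| >= k*sigma) <= 1/k^2 = 1/5^2 = 1/25

1/25


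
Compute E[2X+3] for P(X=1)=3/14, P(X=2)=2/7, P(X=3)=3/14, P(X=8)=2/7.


E[2X+3] = sum(g(x)*P(x))
= 5*3/14 + 7*2/7 + 9*3/14 + 19*2/7
= 73/7

73/7


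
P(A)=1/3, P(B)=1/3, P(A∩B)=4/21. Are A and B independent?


P(A)*P(B) = 1/3*1/3 = 1/9
P(A∩B) = 4/21 != 1/9, so not independent

No, A and B are not independent


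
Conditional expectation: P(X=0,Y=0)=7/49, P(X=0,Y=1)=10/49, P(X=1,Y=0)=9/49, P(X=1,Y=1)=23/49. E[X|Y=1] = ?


P(Y=1) = 33/49
E[X|Y=1] = (0*10 + 1*23)/33 = 23/33

23/33


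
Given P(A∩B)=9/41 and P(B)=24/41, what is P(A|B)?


P(A|B) = P(A∩B)/P(B) = (18/82)/(48/82) = 18/48 = 3/8

3/8


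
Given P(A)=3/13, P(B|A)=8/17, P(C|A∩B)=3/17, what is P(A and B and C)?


P(A∩B∩C) = P(A) * P(B|A) * P(C|A∩B)
= 3/13 * 8/17 * 3/17
= 24/221 * 3/17 = 72/3757

72/3757


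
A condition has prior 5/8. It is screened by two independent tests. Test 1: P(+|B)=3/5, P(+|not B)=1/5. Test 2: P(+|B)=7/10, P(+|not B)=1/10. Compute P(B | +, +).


After test 1: P(+) = 3/5*5/8 + 1/5*3/8 = 9/20
P(B|+) = (3/8)/(9/20) = 5/6
After test 2 (use post1 as new prior): P(+) = 7/10*5/6 + 1/10*1/6 = 3/5
P(B|+,+) = (7/12)/(3/5) = 35/36

35/36


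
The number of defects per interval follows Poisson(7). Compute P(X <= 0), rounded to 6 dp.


P(X<=0) = e^(-7)*7^0/0!
≈ 0.0009118820
≈ 0.000912

0.000912


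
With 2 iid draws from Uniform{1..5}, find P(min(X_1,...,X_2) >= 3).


P(min >= 3) = P(all X_i >= 3) = (P(X_1 >= 3))^2
= (3/5)^2 = 9/25

9/25


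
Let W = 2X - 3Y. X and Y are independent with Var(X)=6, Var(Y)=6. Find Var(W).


Independence => Cov(X,Y)=0
Var(2X - 3Y) = 2^2*Var(X) + (-3)^2*Var(Y)
= 4*6 + 9*6 = 78

78


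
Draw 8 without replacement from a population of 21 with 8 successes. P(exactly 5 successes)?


P(X=5) = C(8,5)*C(13,3) / C(21,8)
= 56*286 / 203490
= 16016/203490 = 1144/14535

1144/14535


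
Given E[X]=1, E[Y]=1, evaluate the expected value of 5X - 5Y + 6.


E[5X - 5Y + 6] = 5*E[X] - 5*E[Y] + 6
= (5)*(1) + (-5)*(1) + (6)
= 5 - 5 + 6 = 6

6


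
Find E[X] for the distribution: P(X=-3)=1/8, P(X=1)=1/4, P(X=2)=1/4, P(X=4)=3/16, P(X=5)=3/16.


E[X] = sum(x * P(x))
= -3*1/8 + 1*1/4 + 2*1/4 + 4*3/16 + 5*3/16
= 33/16

33/16


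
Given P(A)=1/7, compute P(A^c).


P(A') = 1 - P(A) = 1 - 1/7 = 6/7

6/7


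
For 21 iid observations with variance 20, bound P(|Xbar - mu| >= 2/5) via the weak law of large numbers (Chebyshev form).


Var(Xbar) = Var(X)/n = 20/21
Chebyshev: P(|Xbar-mu| >= 2/5) <= Var(Xbar)/(2/5)^2 = (20/21)/(4/25) = 125/21
Bound exceeds 1, so trivial bound: 1

1


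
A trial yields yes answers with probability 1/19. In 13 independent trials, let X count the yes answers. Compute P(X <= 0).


P(X<=0) = P(X=0)
= 20822964865671168/42052983462257059
= 20822964865671168/42052983462257059

20822964865671168/42052983462257059


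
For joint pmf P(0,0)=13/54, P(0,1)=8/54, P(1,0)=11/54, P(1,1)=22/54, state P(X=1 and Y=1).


Read from table: P(X=1, Y=1) = 22/54 = 11/27

11/27


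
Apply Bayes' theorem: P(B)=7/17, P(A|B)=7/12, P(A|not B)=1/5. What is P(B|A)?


P(A) = P(A|B)P(B) + P(A|B')P(B') = 7/12*7/17 + 1/5*10/17 = 73/204
P(B|A) = P(A|B)P(B)/P(A) = (49/204)/(73/204) = 49/73

49/73


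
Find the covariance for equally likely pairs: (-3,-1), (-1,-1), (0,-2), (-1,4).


E[X]=-5/4, E[Y]=0, E[XY]=0
Cov(X,Y) = E[XY] - E[X]E[Y] = 0 + 5/4*0 = 0

0


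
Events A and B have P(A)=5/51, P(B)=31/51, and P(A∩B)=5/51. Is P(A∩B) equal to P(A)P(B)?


P(A)*P(B) = 5/51*31/51 = 155/2601
P(A∩B) = 5/51 != 155/2601, so not independent

No, A and B are not independent


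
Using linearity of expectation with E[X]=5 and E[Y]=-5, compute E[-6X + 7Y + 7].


E[-6X + 7Y + 7] = -6*E[X] + 7*E[Y] + 7
= (-6)*(5) + (7)*(-5) + (7)
= -30 - 35 + 7 = -58

-58


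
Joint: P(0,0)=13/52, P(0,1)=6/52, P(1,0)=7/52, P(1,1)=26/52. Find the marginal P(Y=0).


P(Y=0) = P(0,0)+P(1,0) = 13/52 + 7/52 = 20/52 = 5/13

5/13


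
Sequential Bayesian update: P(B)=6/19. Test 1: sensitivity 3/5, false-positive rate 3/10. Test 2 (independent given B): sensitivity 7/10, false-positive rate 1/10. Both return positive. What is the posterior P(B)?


After test 1: P(+) = 3/5*6/19 + 3/10*13/19 = 15/38
P(B|+) = (18/95)/(15/38) = 12/25
After test 2 (use post1 as new prior): P(+) = 7/10*12/25 + 1/10*13/25 = 97/250
P(B|+,+) = (42/125)/(97/250) = 84/97

84/97


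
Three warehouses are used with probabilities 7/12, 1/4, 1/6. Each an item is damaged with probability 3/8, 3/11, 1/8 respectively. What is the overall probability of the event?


P(A) = P(A|B1)P(B1) + P(A|B2)P(B2) + P(A|B3)P(B3)
= 3/8*7/12 + 3/11*1/4 + 1/8*1/6
= 7/32 + 3/44 + 1/48 = 325/1056

325/1056


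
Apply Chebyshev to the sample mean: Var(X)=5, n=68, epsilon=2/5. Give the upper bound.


Var(Xbar) = Var(X)/n = 5/68
Chebyshev: P(|Xbar-mu| >= 2/5) <= Var(Xbar)/(2/5)^2 = (5/68)/(4/25) = 125/272

125/272


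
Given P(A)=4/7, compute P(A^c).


P(A') = 1 - P(A) = 1 - 4/7 = 3/7

3/7


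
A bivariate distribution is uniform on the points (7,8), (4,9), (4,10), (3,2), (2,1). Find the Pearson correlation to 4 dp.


Cov(X,Y) = 4.0000, Var(X) = 2.8000, Var(Y) = 14.0000
rho = Cov/(sqrt(VarX)*sqrt(VarY)) = 0.6389

0.6389


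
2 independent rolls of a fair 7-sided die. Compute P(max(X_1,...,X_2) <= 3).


P(max <= 3) = P(all X_i <= 3) = (P(X_1 <= 3))^2
= (3/7)^2 = 9/49

9/49


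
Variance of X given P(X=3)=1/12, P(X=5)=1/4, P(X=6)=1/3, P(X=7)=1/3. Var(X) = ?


E[X] = 35/6, E[X^2] = 106/3
Var(X) = E[X^2] - (E[X])^2 = 106/3 - (35/6)^2 = 47/36

47/36


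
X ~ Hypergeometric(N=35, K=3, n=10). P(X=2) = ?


P(X=2) = C(3,2)*C(32,8) / C(35,10)
= 3*10518300 / 183579396
= 31554900/183579396 = 225/1309

225/1309


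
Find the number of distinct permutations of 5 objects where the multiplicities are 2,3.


5! = 120
Denominator: 2!=2 * 3!=6
Coefficient = 120 / 12 = 10

10


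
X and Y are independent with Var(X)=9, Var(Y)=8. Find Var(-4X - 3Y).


Independence => Cov(X,Y)=0
Var(-4X - 3Y) = (-4)^2*Var(X) + (-3)^2*Var(Y)
= 16*9 + 9*8 = 216

216


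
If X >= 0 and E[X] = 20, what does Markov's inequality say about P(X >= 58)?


Markov: P(X >= a) <= E[X]/a
P(X >= 58) <= 20/58 = 10/29

10/29


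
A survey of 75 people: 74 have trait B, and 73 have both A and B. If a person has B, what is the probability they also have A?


P(A|B) = P(A∩B)/P(B) = (73/75)/(74/75) = 73/74

73/74


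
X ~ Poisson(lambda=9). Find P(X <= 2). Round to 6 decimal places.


P(X<=2) = e^(-9)*9^0/0! + e^(-9)*9^1/1! + e^(-9)*9^2/2!
≈ 0.0001234098 + 0.0011106882 + 0.0049980971
= 0.0062321951
≈ 0.006232

0.006232


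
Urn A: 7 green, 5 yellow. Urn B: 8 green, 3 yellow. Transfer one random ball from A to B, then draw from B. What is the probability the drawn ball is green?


P(transfer green) = 7/12; P(transfer yellow) = 5/12
If green transferred: Urn II has 9 green of 12, so P(green|green moved) = 3/4
If yellow transferred: Urn II has 8 green of 12, so P(green|yellow moved) = 2/3
By total probability: P(green) = 7/12*3/4 + 5/12*2/3 = 103/144

103/144


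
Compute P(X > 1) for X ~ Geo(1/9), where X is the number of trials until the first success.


P(X > 1) = P(first 1 trials all fail) = (1-p)^1 = (8/9)^1 = 8/9

8/9


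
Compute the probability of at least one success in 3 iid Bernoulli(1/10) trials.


P(at least one) = 1 - P(none)
P(none) = (1 - 1/10)^3 = (9/10)^3 = 729/1000
P(at least one) = 1 - 729/1000 = 271/1000

271/1000


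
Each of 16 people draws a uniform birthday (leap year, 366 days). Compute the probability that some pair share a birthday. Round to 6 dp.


P(all different) = prod((366-i)/366 for i=0..15) = 0.717059
P(at least one match) = 1 - 0.717059 = 0.282941

0.282941


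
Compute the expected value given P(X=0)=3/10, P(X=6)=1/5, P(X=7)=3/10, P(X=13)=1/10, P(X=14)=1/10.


E[X] = sum(x * P(x))
= 0*3/10 + 6*1/5 + 7*3/10 + 13*1/10 + 14*1/10
= 6

6


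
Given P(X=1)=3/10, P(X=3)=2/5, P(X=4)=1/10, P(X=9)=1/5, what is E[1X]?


E[1X] = sum(g(x)*P(x))
= 1*3/10 + 3*2/5 + 4*1/10 + 9*1/5
= 37/10

37/10


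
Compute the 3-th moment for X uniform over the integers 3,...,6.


E[X^3] = (1/4) * sum(x^3 for x=3..6)
= 432/4 = 108

108


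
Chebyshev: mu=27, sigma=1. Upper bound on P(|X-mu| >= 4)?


k = 4/1 = 4
Chebyshev: P(|X-mu| >= k*sigma) <= 1/k^2 = 1/4^2 = 1/16

1/16


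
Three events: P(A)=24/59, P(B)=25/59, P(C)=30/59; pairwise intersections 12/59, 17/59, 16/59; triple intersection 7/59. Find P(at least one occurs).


P(A∪B∪C) = P(A)+P(B)+P(C) - P(AB)-P(AC)-P(BC) + P(ABC)
= 24/59+25/59+30/59 - 12/59-17/59-16/59 + 7/59
= 41/59

41/59


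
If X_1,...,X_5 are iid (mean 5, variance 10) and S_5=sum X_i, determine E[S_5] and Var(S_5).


E[S_n] = n*mu = 5*5 = 25
Var(S_n) = n*sigma^2 = 5*10 = 50

E[S_5]=25, Var(S_5)=50


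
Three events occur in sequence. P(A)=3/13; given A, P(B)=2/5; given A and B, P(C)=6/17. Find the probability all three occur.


P(A∩B∩C) = P(A) * P(B|A) * P(C|A∩B)
= 3/13 * 2/5 * 6/17
= 6/65 * 6/17 = 36/1105

36/1105


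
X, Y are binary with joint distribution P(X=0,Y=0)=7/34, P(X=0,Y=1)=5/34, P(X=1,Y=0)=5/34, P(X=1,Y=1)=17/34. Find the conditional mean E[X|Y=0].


P(Y=0) = 12/34
E[X|Y=0] = (0*7 + 1*5)/12 = 5/12

5/12


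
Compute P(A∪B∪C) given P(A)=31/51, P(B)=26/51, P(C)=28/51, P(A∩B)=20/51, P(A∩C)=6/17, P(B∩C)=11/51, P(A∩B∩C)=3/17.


P(A∪B∪C) = P(A)+P(B)+P(C) - P(AB)-P(AC)-P(BC) + P(ABC)
= 31/51+26/51+28/51 - 20/51-6/17-11/51 + 3/17
= 15/17

15/17


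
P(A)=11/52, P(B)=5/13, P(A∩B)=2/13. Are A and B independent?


P(A)*P(B) = 11/52*5/13 = 55/676
P(A∩B) = 2/13 != 55/676, so not independent

No, A and B are not independent


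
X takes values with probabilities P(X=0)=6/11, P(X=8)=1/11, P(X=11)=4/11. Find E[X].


E[X] = sum(x * P(x))
= 0*6/11 + 8*1/11 + 11*4/11
= 52/11

52/11


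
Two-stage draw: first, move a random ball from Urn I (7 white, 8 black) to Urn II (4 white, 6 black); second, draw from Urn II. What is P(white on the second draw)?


P(transfer white) = 7/15; P(transfer black) = 8/15
If white transferred: Urn II has 5 white of 11, so P(white|white moved) = 5/11
If black transferred: Urn II has 4 white of 11, so P(white|black moved) = 4/11
By total probability: P(white) = 7/15*5/11 + 8/15*4/11 = 67/165

67/165


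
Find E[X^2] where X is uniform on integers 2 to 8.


E[X^2] = (1/7) * sum(x^2 for x=2..8)
= 203/7 = 29

29


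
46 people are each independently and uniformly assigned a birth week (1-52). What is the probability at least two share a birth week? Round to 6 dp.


P(all different) = prod((52-i)/52 for i=0..45) = 0.000000
P(at least one match) = 1 - 0.000000 = 1.000000

1.000000


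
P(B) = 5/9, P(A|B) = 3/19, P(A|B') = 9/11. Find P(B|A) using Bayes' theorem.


P(A) = P(A|B)P(B) + P(A|B')P(B') = 3/19*5/9 + 9/11*4/9 = 283/627
P(B|A) = P(A|B)P(B)/P(A) = (5/57)/(283/627) = 55/283

55/283


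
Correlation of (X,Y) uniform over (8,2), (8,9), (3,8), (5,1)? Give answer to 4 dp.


Cov(X,Y) = -0.7500, Var(X) = 4.5000, Var(Y) = 12.5000
rho = Cov/(sqrt(VarX)*sqrt(VarY)) = -0.1000

-0.1000


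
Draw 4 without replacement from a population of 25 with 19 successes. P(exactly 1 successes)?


P(X=1) = C(19,1)*C(6,3) / C(25,4)
= 19*20 / 12650
= 380/12650 = 38/1265

38/1265


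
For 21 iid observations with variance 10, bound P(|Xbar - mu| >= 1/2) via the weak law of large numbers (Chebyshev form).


Var(Xbar) = Var(X)/n = 10/21
Chebyshev: P(|Xbar-mu| >= 1/2) <= Var(Xbar)/(1/2)^2 = (10/21)/(1/4) = 40/21
Bound exceeds 1, so trivial bound: 1

1


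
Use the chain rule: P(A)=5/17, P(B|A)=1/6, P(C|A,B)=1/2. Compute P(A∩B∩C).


P(A∩B∩C) = P(A) * P(B|A) * P(C|A∩B)
= 5/17 * 1/6 * 1/2
= 5/102 * 1/2 = 5/204

5/204


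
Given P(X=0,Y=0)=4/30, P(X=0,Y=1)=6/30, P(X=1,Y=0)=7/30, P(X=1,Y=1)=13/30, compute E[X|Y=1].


P(Y=1) = 19/30
E[X|Y=1] = (0*6 + 1*13)/19 = 13/19

13/19


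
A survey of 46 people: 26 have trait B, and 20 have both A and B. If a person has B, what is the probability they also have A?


P(A|B) = P(A∩B)/P(B) = (20/46)/(26/46) = 20/26 = 10/13

10/13


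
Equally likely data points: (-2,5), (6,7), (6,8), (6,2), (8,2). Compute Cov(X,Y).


E[X]=24/5, E[Y]=24/5, E[XY]=108/5
Cov(X,Y) = E[XY] - E[X]E[Y] = 108/5 - 24/5*24/5 = -36/25

-36/25


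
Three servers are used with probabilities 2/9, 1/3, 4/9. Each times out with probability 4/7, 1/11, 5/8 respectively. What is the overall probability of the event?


P(A) = P(A|B1)P(B1) + P(A|B2)P(B2) + P(A|B3)P(B3)
= 4/7*2/9 + 1/11*1/3 + 5/8*4/9
= 8/63 + 1/33 + 5/18 = 67/154

67/154


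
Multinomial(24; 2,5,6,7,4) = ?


24! = 620448401733239439360000
Denominator: 2!=2 * 5!=120 * 6!=720 * 7!=5040 * 4!=24
Coefficient = 620448401733239439360000 / 20901888000 = 29683844910720

29683844910720


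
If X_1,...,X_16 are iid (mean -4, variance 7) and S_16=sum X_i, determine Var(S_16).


By independence, Var(S_n) = n*Var(X_1) = 16*7 = 112

112


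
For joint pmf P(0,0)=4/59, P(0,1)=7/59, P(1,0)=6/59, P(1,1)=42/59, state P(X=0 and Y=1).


Read from table: P(X=0, Y=1) = 7/59

7/59


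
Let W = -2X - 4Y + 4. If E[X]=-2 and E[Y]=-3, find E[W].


E[-2X - 4Y + 4] = -2*E[X] - 4*E[Y] + 4
= (-2)*(-2) + (-4)*(-3) + (4)
= 4 + 12 + 4 = 20

20


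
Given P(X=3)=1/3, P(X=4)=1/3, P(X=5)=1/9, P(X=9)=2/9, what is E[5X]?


E[5X] = sum(g(x)*P(x))
= 15*1/3 + 20*1/3 + 25*1/9 + 45*2/9
= 220/9

220/9


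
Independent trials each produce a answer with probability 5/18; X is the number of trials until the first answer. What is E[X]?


For geometric (trials until first success), E[X] = 1/p = 1/(5/18) = 18/5

18/5


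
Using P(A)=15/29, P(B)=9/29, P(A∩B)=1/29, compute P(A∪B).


P(A∪B) = P(A) + P(B) - P(A∩B)
= 15/29 + 9/29 - 1/29 = 23/29

23/29


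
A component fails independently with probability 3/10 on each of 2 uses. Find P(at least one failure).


P(at least one) = 1 - P(none)
P(none) = (1 - 3/10)^2 = (7/10)^2 = 49/100
P(at least one) = 1 - 49/100 = 51/100

51/100


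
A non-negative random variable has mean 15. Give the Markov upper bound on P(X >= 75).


Markov: P(X >= a) <= E[X]/a
P(X >= 75) <= 15/75 = 1/5

1/5


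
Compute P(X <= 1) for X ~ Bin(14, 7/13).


P(X<=1) = P(X=0) + P(X=1)
= 78364164096/3937376385699289 + 1279948013568/3937376385699289
= 104485552128/302875106592253

104485552128/302875106592253


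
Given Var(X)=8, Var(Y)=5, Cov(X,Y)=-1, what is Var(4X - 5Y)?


Var(4X - 5Y) = 4^2*Var(X) + (-5)^2*Var(Y) + 2*4*(-5)*Cov(X,Y)
= 16*8 + 25*5 - 40*(-1)
= 128 + 125 + 40 = 293

293


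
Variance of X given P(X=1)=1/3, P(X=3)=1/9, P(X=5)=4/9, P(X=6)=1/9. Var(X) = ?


E[X] = 32/9, E[X^2] = 148/9
Var(X) = E[X^2] - (E[X])^2 = 148/9 - (32/9)^2 = 308/81

308/81


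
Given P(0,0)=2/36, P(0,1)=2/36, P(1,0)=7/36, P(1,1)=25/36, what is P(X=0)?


P(X=0) = P(0,0)+P(0,1) = 2/36 + 2/36 = 4/36 = 1/9

1/9


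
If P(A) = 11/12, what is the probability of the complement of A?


P(A') = 1 - P(A) = 1 - 11/12 = 1/12

1/12


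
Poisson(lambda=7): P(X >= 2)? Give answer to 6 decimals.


P(X>=2) = 1 - P(X<=1) = 1 - (e^(-7)*7^0/0! + e^(-7)*7^1/1!)
≈ 1 - (0.0009118820 + 0.0063831738)
= 1 - 0.0072950558 = 0.9927049442
≈ 0.992705

0.992705


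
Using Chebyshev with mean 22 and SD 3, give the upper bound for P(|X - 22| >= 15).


k = 15/3 = 5
Chebyshev: P(|X-mu| >= k*sigma) <= 1/k^2 = 1/5^2 = 1/25

1/25


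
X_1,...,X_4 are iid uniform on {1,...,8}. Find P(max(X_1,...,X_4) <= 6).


P(max <= 6) = P(all X_i <= 6) = (P(X_1 <= 6))^4
= (6/8)^4 = (3/4)^4 = 81/256

81/256
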